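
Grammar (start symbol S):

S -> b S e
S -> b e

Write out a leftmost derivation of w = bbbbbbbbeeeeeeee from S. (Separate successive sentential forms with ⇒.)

S ⇒ bSe   [S -> b S e]
bSe ⇒ bbSee   [S -> b S e]
bbSee ⇒ bbbSeee   [S -> b S e]
bbbSeee ⇒ bbbbSeeee   [S -> b S e]
bbbbSeeee ⇒ bbbbbSeeeee   [S -> b S e]
bbbbbSeeeee ⇒ bbbbbbSeeeeee   [S -> b S e]
bbbbbbSeeeeee ⇒ bbbbbbbSeeeeeee   [S -> b S e]
bbbbbbbSeeeeeee ⇒ bbbbbbbbeeeeeeee   [S -> b e]

S⇒bSe⇒bbSee⇒bbbSeee⇒bbbbSeeee⇒bbbbbSeeeee⇒bbbbbbSeeeeee⇒bbbbbbbSeeeeeee⇒bbbbbbbbeeeeeeee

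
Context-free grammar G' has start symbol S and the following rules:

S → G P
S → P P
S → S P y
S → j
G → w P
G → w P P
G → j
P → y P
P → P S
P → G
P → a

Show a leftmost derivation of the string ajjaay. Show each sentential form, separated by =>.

S => SPy => PPPy => PSPPy => PSSPPy => aSSPPy => ajSPPy => ajjPPy => ajjaPy => ajjaay

S => SPy   [S → S P y]
SPy => PPPy   [S → P P]
PPPy => PSPPy   [P → P S]
PSPPy => PSSPPy   [P → P S]
PSSPPy => aSSPPy   [P → a]
aSSPPy => ajSPPy   [S → j]
ajSPPy => ajjPPy   [S → j]
ajjPPy => ajjaPy   [P → a]
ajjaPy => ajjaay   [P → a]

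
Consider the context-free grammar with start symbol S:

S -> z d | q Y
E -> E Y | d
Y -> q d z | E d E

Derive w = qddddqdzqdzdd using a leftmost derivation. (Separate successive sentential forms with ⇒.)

S ⇒ qY ⇒ qEdE ⇒ qEYdE ⇒ qEYYdE ⇒ qEYYYdE ⇒ qdYYYdE ⇒ qdEdEYYdE ⇒ qdddEYYdE ⇒ qddddYYdE ⇒ qddddqdzYdE ⇒ qddddqdzqdzdE ⇒ qddddqdzqdzdd

S ⇒ qY   [S -> q Y]
qY ⇒ qEdE   [Y -> E d E]
qEdE ⇒ qEYdE   [E -> E Y]
qEYdE ⇒ qEYYdE   [E -> E Y]
qEYYdE ⇒ qEYYYdE   [E -> E Y]
qEYYYdE ⇒ qdYYYdE   [E -> d]
qdYYYdE ⇒ qdEdEYYdE   [Y -> E d E]
qdEdEYYdE ⇒ qdddEYYdE   [E -> d]
qdddEYYdE ⇒ qddddYYdE   [E -> d]
qddddYYdE ⇒ qddddqdzYdE   [Y -> q d z]
qddddqdzYdE ⇒ qddddqdzqdzdE   [Y -> q d z]
qddddqdzqdzdE ⇒ qddddqdzqdzdd   [E -> d]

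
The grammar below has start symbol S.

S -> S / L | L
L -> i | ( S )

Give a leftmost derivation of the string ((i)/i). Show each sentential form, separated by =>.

S=>L=>(S)=>(S/L)=>(L/L)=>((S)/L)=>((L)/L)=>((i)/L)=>((i)/i)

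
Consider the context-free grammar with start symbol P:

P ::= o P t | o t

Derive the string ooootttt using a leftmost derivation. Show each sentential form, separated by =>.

P => oPt   [P ::= o P t]
oPt => ooPtt   [P ::= o P t]
ooPtt => oooPttt   [P ::= o P t]
oooPttt => ooootttt   [P ::= o t]

P => oPt => ooPtt => oooPttt => ooootttt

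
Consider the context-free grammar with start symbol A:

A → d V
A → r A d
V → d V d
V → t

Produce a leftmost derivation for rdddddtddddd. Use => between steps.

A => rAd => rdVd => rddVdd => rdddVddd => rddddVdddd => rdddddVddddd => rdddddtddddd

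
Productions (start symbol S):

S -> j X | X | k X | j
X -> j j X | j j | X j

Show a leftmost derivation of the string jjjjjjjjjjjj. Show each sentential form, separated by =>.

S => jX => jjjX => jjjjjX => jjjjjjjX => jjjjjjjXj => jjjjjjjjjXj => jjjjjjjjjjjj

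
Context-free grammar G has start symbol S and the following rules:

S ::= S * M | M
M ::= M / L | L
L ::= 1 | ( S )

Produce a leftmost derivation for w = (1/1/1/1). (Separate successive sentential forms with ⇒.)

S ⇒ M ⇒ L ⇒ (S) ⇒ (M) ⇒ (M/L) ⇒ (M/L/L) ⇒ (M/L/L/L) ⇒ (L/L/L/L) ⇒ (1/L/L/L) ⇒ (1/1/L/L) ⇒ (1/1/1/L) ⇒ (1/1/1/1)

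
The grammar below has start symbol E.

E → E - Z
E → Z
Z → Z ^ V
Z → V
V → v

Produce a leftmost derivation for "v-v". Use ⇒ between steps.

E⇒E-Z⇒Z-Z⇒V-Z⇒v-Z⇒v-V⇒v-v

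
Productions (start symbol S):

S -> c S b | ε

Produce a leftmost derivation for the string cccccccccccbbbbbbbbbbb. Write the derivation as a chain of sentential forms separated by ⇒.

S ⇒ cSb ⇒ ccSbb ⇒ cccSbbb ⇒ ccccSbbbb ⇒ cccccSbbbbb ⇒ ccccccSbbbbbb ⇒ cccccccSbbbbbbb ⇒ ccccccccSbbbbbbbb ⇒ cccccccccSbbbbbbbbb ⇒ ccccccccccSbbbbbbbbbb ⇒ cccccccccccSbbbbbbbbbbb ⇒ cccccccccccbbbbbbbbbbb

S ⇒ cSb   [S -> c S b]
cSb ⇒ ccSbb   [S -> c S b]
ccSbb ⇒ cccSbbb   [S -> c S b]
cccSbbb ⇒ ccccSbbbb   [S -> c S b]
ccccSbbbb ⇒ cccccSbbbbb   [S -> c S b]
cccccSbbbbb ⇒ ccccccSbbbbbb   [S -> c S b]
ccccccSbbbbbb ⇒ cccccccSbbbbbbb   [S -> c S b]
cccccccSbbbbbbb ⇒ ccccccccSbbbbbbbb   [S -> c S b]
ccccccccSbbbbbbbb ⇒ cccccccccSbbbbbbbbb   [S -> c S b]
cccccccccSbbbbbbbbb ⇒ ccccccccccSbbbbbbbbbb   [S -> c S b]
ccccccccccSbbbbbbbbbb ⇒ cccccccccccSbbbbbbbbbbb   [S -> c S b]
cccccccccccSbbbbbbbbbbb ⇒ cccccccccccbbbbbbbbbbb   [S -> ε]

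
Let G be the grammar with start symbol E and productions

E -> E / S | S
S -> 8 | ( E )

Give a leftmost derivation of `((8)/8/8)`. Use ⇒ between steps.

E ⇒ S   [E -> S]
S ⇒ (E)   [S -> ( E )]
(E) ⇒ (E/S)   [E -> E / S]
(E/S) ⇒ (E/S/S)   [E -> E / S]
(E/S/S) ⇒ (S/S/S)   [E -> S]
(S/S/S) ⇒ ((E)/S/S)   [S -> ( E )]
((E)/S/S) ⇒ ((S)/S/S)   [E -> S]
((S)/S/S) ⇒ ((8)/S/S)   [S -> 8]
((8)/S/S) ⇒ ((8)/8/S)   [S -> 8]
((8)/8/S) ⇒ ((8)/8/8)   [S -> 8]

E ⇒ S ⇒ (E) ⇒ (E/S) ⇒ (E/S/S) ⇒ (S/S/S) ⇒ ((E)/S/S) ⇒ ((S)/S/S) ⇒ ((8)/S/S) ⇒ ((8)/8/S) ⇒ ((8)/8/8)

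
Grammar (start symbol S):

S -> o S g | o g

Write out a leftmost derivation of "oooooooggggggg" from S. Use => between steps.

S => oSg   [S -> o S g]
oSg => ooSgg   [S -> o S g]
ooSgg => oooSggg   [S -> o S g]
oooSggg => ooooSgggg   [S -> o S g]
ooooSgggg => oooooSggggg   [S -> o S g]
oooooSggggg => ooooooSgggggg   [S -> o S g]
ooooooSgggggg => oooooooggggggg   [S -> o g]

S=>oSg=>ooSgg=>oooSggg=>ooooSgggg=>oooooSggggg=>ooooooSgggggg=>oooooooggggggg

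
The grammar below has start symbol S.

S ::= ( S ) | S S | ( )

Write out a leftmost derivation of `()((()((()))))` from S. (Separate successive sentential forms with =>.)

S => SS => ()S => ()(S) => ()((S)) => ()((SS)) => ()((()S)) => ()((()(S))) => ()((()((S)))) => ()((()((()))))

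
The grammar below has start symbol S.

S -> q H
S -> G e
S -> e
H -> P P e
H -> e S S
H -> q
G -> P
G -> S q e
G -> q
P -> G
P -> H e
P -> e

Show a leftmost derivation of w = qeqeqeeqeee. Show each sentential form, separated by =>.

S => qH   [S -> q H]
qH => qeSS   [H -> e S S]
qeSS => qeqHS   [S -> q H]
qeqHS => qeqeSSS   [H -> e S S]
qeqeSSS => qeqeGeSS   [S -> G e]
qeqeGeSS => qeqeqeSS   [G -> q]
qeqeqeSS => qeqeqeGeS   [S -> G e]
qeqeqeGeS => qeqeqeSqeeS   [G -> S q e]
qeqeqeSqeeS => qeqeqeeqeeS   [S -> e]
qeqeqeeqeeS => qeqeqeeqeee   [S -> e]

S=>qH=>qeSS=>qeqHS=>qeqeSSS=>qeqeGeSS=>qeqeqeSS=>qeqeqeGeS=>qeqeqeSqeeS=>qeqeqeeqeeS=>qeqeqeeqeee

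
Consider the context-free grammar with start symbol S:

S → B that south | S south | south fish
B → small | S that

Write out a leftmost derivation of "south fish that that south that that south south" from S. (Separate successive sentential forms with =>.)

S => S south => B that south south => S that that south south => B that south that that south south => S that that south that that south south => south fish that that south that that south south

S => S south   [S → S south]
S south => B that south south   [S → B that south]
B that south south => S that that south south   [B → S that]
S that that south south => B that south that that south south   [S → B that south]
B that south that that south south => S that that south that that south south   [B → S that]
S that that south that that south south => south fish that that south that that south south   [S → south fish]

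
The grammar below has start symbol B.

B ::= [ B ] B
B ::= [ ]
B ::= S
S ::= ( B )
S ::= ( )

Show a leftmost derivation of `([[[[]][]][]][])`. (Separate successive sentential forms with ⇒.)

B ⇒ S   [B ::= S]
S ⇒ (B)   [S ::= ( B )]
(B) ⇒ ([B]B)   [B ::= [ B ] B]
([B]B) ⇒ ([[B]B]B)   [B ::= [ B ] B]
([[B]B]B) ⇒ ([[[B]B]B]B)   [B ::= [ B ] B]
([[[B]B]B]B) ⇒ ([[[[]]B]B]B)   [B ::= [ ]]
([[[[]]B]B]B) ⇒ ([[[[]][]]B]B)   [B ::= [ ]]
([[[[]][]]B]B) ⇒ ([[[[]][]][]]B)   [B ::= [ ]]
([[[[]][]][]]B) ⇒ ([[[[]][]][]][])   [B ::= [ ]]

B ⇒ S ⇒ (B) ⇒ ([B]B) ⇒ ([[B]B]B) ⇒ ([[[B]B]B]B) ⇒ ([[[[]]B]B]B) ⇒ ([[[[]][]]B]B) ⇒ ([[[[]][]][]]B) ⇒ ([[[[]][]][]][])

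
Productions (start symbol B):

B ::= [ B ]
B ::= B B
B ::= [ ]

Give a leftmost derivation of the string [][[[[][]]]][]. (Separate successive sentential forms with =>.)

B=>BB=>BBB=>[]BB=>[][B]B=>[][[B]]B=>[][[[B]]]B=>[][[[BB]]]B=>[][[[[]B]]]B=>[][[[[][]]]]B=>[][[[[][]]]][]

B => BB   [B ::= B B]
BB => BBB   [B ::= B B]
BBB => []BB   [B ::= [ ]]
[]BB => [][B]B   [B ::= [ B ]]
[][B]B => [][[B]]B   [B ::= [ B ]]
[][[B]]B => [][[[B]]]B   [B ::= [ B ]]
[][[[B]]]B => [][[[BB]]]B   [B ::= B B]
[][[[BB]]]B => [][[[[]B]]]B   [B ::= [ ]]
[][[[[]B]]]B => [][[[[][]]]]B   [B ::= [ ]]
[][[[[][]]]]B => [][[[[][]]]][]   [B ::= [ ]]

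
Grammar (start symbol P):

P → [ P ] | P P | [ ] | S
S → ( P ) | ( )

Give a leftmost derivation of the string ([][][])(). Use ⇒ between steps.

P ⇒ PP ⇒ SP ⇒ (P)P ⇒ (PP)P ⇒ ([]P)P ⇒ ([]PP)P ⇒ ([][]P)P ⇒ ([][][])P ⇒ ([][][])S ⇒ ([][][])()

P ⇒ PP   [P → P P]
PP ⇒ SP   [P → S]
SP ⇒ (P)P   [S → ( P )]
(P)P ⇒ (PP)P   [P → P P]
(PP)P ⇒ ([]P)P   [P → [ ]]
([]P)P ⇒ ([]PP)P   [P → P P]
([]PP)P ⇒ ([][]P)P   [P → [ ]]
([][]P)P ⇒ ([][][])P   [P → [ ]]
([][][])P ⇒ ([][][])S   [P → S]
([][][])S ⇒ ([][][])()   [S → ( )]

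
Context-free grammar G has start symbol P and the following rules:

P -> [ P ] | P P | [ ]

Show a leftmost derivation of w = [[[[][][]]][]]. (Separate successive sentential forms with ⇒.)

P ⇒ [P]   [P -> [ P ]]
[P] ⇒ [PP]   [P -> P P]
[PP] ⇒ [[P]P]   [P -> [ P ]]
[[P]P] ⇒ [[[P]]P]   [P -> [ P ]]
[[[P]]P] ⇒ [[[PP]]P]   [P -> P P]
[[[PP]]P] ⇒ [[[PPP]]P]   [P -> P P]
[[[PPP]]P] ⇒ [[[[]PP]]P]   [P -> [ ]]
[[[[]PP]]P] ⇒ [[[[][]P]]P]   [P -> [ ]]
[[[[][]P]]P] ⇒ [[[[][][]]]P]   [P -> [ ]]
[[[[][][]]]P] ⇒ [[[[][][]]][]]   [P -> [ ]]

P ⇒ [P] ⇒ [PP] ⇒ [[P]P] ⇒ [[[P]]P] ⇒ [[[PP]]P] ⇒ [[[PPP]]P] ⇒ [[[[]PP]]P] ⇒ [[[[][]P]]P] ⇒ [[[[][][]]]P] ⇒ [[[[][][]]][]]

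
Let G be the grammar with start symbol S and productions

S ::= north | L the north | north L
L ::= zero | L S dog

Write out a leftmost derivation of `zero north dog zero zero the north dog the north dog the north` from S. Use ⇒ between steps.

S ⇒ L the north ⇒ L S dog the north ⇒ L S dog S dog the north ⇒ zero S dog S dog the north ⇒ zero north dog S dog the north ⇒ zero north dog L the north dog the north ⇒ zero north dog L S dog the north dog the north ⇒ zero north dog zero S dog the north dog the north ⇒ zero north dog zero L the north dog the north dog the north ⇒ zero north dog zero zero the north dog the north dog the north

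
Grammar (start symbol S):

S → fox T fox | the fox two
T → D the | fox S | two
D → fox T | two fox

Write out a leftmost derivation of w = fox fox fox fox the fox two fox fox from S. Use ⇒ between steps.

S ⇒ fox T fox   [S → fox T fox]
fox T fox ⇒ fox fox S fox   [T → fox S]
fox fox S fox ⇒ fox fox fox T fox fox   [S → fox T fox]
fox fox fox T fox fox ⇒ fox fox fox fox S fox fox   [T → fox S]
fox fox fox fox S fox fox ⇒ fox fox fox fox the fox two fox fox   [S → the fox two]

S ⇒ fox T fox ⇒ fox fox S fox ⇒ fox fox fox T fox fox ⇒ fox fox fox fox S fox fox ⇒ fox fox fox fox the fox two fox fox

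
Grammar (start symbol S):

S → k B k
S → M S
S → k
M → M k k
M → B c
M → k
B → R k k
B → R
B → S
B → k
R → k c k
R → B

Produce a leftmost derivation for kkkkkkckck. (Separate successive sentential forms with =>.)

S=>MS=>MkkS=>MkkkkS=>kkkkkS=>kkkkkMS=>kkkkkBcS=>kkkkkRcS=>kkkkkkckcS=>kkkkkkckck

S => MS   [S → M S]
MS => MkkS   [M → M k k]
MkkS => MkkkkS   [M → M k k]
MkkkkS => kkkkkS   [M → k]
kkkkkS => kkkkkMS   [S → M S]
kkkkkMS => kkkkkBcS   [M → B c]
kkkkkBcS => kkkkkRcS   [B → R]
kkkkkRcS => kkkkkkckcS   [R → k c k]
kkkkkkckcS => kkkkkkckck   [S → k]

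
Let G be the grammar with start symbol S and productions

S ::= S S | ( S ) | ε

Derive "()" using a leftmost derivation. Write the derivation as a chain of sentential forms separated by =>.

S => SS => (S)S => ()S => ()

S => SS   [S ::= S S]
SS => (S)S   [S ::= ( S )]
(S)S => ()S   [S ::= ε]
()S => ()   [S ::= ε]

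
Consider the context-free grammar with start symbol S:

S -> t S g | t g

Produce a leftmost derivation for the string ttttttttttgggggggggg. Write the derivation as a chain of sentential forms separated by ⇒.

S⇒tSg⇒ttSgg⇒tttSggg⇒ttttSgggg⇒tttttSggggg⇒ttttttSgggggg⇒tttttttSggggggg⇒ttttttttSgggggggg⇒tttttttttSggggggggg⇒ttttttttttgggggggggg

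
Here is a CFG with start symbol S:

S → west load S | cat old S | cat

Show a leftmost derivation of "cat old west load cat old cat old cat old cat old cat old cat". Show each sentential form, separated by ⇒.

S ⇒ cat old S ⇒ cat old west load S ⇒ cat old west load cat old S ⇒ cat old west load cat old cat old S ⇒ cat old west load cat old cat old cat old S ⇒ cat old west load cat old cat old cat old cat old S ⇒ cat old west load cat old cat old cat old cat old cat old S ⇒ cat old west load cat old cat old cat old cat old cat old cat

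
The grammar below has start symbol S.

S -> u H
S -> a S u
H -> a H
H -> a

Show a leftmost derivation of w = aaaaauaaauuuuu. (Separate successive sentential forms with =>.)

S => aSu => aaSuu => aaaSuuu => aaaaSuuuu => aaaaaSuuuuu => aaaaauHuuuuu => aaaaauaHuuuuu => aaaaauaaHuuuuu => aaaaauaaauuuuu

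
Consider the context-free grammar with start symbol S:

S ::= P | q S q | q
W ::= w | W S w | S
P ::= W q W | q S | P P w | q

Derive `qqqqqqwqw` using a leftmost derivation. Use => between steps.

S => P   [S ::= P]
P => WqW   [P ::= W q W]
WqW => WSwqW   [W ::= W S w]
WSwqW => SSwqW   [W ::= S]
SSwqW => qSqSwqW   [S ::= q S q]
qSqSwqW => qqSqqSwqW   [S ::= q S q]
qqSqqSwqW => qqqqqSwqW   [S ::= q]
qqqqqSwqW => qqqqqqwqW   [S ::= q]
qqqqqqwqW => qqqqqqwqw   [W ::= w]

S => P => WqW => WSwqW => SSwqW => qSqSwqW => qqSqqSwqW => qqqqqSwqW => qqqqqqwqW => qqqqqqwqw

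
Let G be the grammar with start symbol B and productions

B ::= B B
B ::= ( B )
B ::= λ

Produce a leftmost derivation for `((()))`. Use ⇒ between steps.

B ⇒ (B) ⇒ (BB) ⇒ (BBB) ⇒ ((B)BB) ⇒ ((BB)BB) ⇒ (((B)B)BB) ⇒ ((()B)BB) ⇒ ((())BB) ⇒ ((())B) ⇒ ((()))

B ⇒ (B)   [B ::= ( B )]
(B) ⇒ (BB)   [B ::= B B]
(BB) ⇒ (BBB)   [B ::= B B]
(BBB) ⇒ ((B)BB)   [B ::= ( B )]
((B)BB) ⇒ ((BB)BB)   [B ::= B B]
((BB)BB) ⇒ (((B)B)BB)   [B ::= ( B )]
(((B)B)BB) ⇒ ((()B)BB)   [B ::= λ]
((()B)BB) ⇒ ((())BB)   [B ::= λ]
((())BB) ⇒ ((())B)   [B ::= λ]
((())B) ⇒ ((()))   [B ::= λ]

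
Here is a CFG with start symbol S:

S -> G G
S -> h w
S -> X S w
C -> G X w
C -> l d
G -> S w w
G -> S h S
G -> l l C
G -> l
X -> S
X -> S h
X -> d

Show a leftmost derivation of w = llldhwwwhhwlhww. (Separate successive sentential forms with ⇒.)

S ⇒ XSw ⇒ SSw ⇒ GGSw ⇒ ShSGSw ⇒ GGhSGSw ⇒ llCGhSGSw ⇒ llldGhSGSw ⇒ llldSwwhSGSw ⇒ llldhwwwhSGSw ⇒ llldhwwwhhwGSw ⇒ llldhwwwhhwlSw ⇒ llldhwwwhhwlhww

S ⇒ XSw   [S -> X S w]
XSw ⇒ SSw   [X -> S]
SSw ⇒ GGSw   [S -> G G]
GGSw ⇒ ShSGSw   [G -> S h S]
ShSGSw ⇒ GGhSGSw   [S -> G G]
GGhSGSw ⇒ llCGhSGSw   [G -> l l C]
llCGhSGSw ⇒ llldGhSGSw   [C -> l d]
llldGhSGSw ⇒ llldSwwhSGSw   [G -> S w w]
llldSwwhSGSw ⇒ llldhwwwhSGSw   [S -> h w]
llldhwwwhSGSw ⇒ llldhwwwhhwGSw   [S -> h w]
llldhwwwhhwGSw ⇒ llldhwwwhhwlSw   [G -> l]
llldhwwwhhwlSw ⇒ llldhwwwhhwlhww   [S -> h w]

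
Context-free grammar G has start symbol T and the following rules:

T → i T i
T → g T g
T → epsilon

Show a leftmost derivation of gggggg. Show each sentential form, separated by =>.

T => gTg   [T → g T g]
gTg => ggTgg   [T → g T g]
ggTgg => gggTggg   [T → g T g]
gggTggg => gggggg   [T → epsilon]

T=>gTg=>ggTgg=>gggTggg=>gggggg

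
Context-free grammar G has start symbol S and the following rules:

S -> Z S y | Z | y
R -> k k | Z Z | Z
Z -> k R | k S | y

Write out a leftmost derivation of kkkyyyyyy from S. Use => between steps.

S => ZSy => kSSy => kZSySy => kkRSySy => kkZZSySy => kkkSZSySy => kkkyZSySy => kkkyySySy => kkkyyyySy => kkkyyyyyy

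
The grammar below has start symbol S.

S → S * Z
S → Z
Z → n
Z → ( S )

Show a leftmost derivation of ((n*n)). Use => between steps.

S=>Z=>(S)=>(Z)=>((S))=>((S*Z))=>((Z*Z))=>((n*Z))=>((n*n))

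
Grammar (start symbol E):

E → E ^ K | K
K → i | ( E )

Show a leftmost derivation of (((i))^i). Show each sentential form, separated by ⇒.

E ⇒ K ⇒ (E) ⇒ (E^K) ⇒ (K^K) ⇒ ((E)^K) ⇒ ((K)^K) ⇒ (((E))^K) ⇒ (((K))^K) ⇒ (((i))^K) ⇒ (((i))^i)

E ⇒ K   [E → K]
K ⇒ (E)   [K → ( E )]
(E) ⇒ (E^K)   [E → E ^ K]
(E^K) ⇒ (K^K)   [E → K]
(K^K) ⇒ ((E)^K)   [K → ( E )]
((E)^K) ⇒ ((K)^K)   [E → K]
((K)^K) ⇒ (((E))^K)   [K → ( E )]
(((E))^K) ⇒ (((K))^K)   [E → K]
(((K))^K) ⇒ (((i))^K)   [K → i]
(((i))^K) ⇒ (((i))^i)   [K → i]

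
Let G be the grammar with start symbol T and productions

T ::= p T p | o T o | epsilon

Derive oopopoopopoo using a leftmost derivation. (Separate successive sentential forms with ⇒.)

T ⇒ oTo   [T ::= o T o]
oTo ⇒ ooToo   [T ::= o T o]
ooToo ⇒ oopTpoo   [T ::= p T p]
oopTpoo ⇒ oopoTopoo   [T ::= o T o]
oopoTopoo ⇒ oopopTpopoo   [T ::= p T p]
oopopTpopoo ⇒ oopopoTopopoo   [T ::= o T o]
oopopoTopopoo ⇒ oopopoopopoo   [T ::= epsilon]

T⇒oTo⇒ooToo⇒oopTpoo⇒oopoTopoo⇒oopopTpopoo⇒oopopoTopopoo⇒oopopoopopoo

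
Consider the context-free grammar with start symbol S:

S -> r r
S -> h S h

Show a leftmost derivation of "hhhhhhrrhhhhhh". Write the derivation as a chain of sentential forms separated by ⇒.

S ⇒ hSh   [S -> h S h]
hSh ⇒ hhShh   [S -> h S h]
hhShh ⇒ hhhShhh   [S -> h S h]
hhhShhh ⇒ hhhhShhhh   [S -> h S h]
hhhhShhhh ⇒ hhhhhShhhhh   [S -> h S h]
hhhhhShhhhh ⇒ hhhhhhShhhhhh   [S -> h S h]
hhhhhhShhhhhh ⇒ hhhhhhrrhhhhhh   [S -> r r]

S ⇒ hSh ⇒ hhShh ⇒ hhhShhh ⇒ hhhhShhhh ⇒ hhhhhShhhhh ⇒ hhhhhhShhhhhh ⇒ hhhhhhrrhhhhhh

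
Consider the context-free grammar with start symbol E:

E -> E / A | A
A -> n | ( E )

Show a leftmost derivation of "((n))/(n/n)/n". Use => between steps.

E => E/A => E/A/A => A/A/A => (E)/A/A => (A)/A/A => ((E))/A/A => ((A))/A/A => ((n))/A/A => ((n))/(E)/A => ((n))/(E/A)/A => ((n))/(A/A)/A => ((n))/(n/A)/A => ((n))/(n/n)/A => ((n))/(n/n)/n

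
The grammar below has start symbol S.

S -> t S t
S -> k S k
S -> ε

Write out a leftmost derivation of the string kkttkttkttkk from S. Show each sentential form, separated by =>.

S => kSk   [S -> k S k]
kSk => kkSkk   [S -> k S k]
kkSkk => kktStkk   [S -> t S t]
kktStkk => kkttSttkk   [S -> t S t]
kkttSttkk => kkttkSkttkk   [S -> k S k]
kkttkSkttkk => kkttktStkttkk   [S -> t S t]
kkttktStkttkk => kkttkttkttkk   [S -> ε]

S=>kSk=>kkSkk=>kktStkk=>kkttSttkk=>kkttkSkttkk=>kkttktStkttkk=>kkttkttkttkk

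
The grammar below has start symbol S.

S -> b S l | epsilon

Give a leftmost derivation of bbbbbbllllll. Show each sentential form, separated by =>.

S=>bSl=>bbSll=>bbbSlll=>bbbbSllll=>bbbbbSlllll=>bbbbbbSllllll=>bbbbbbllllll

S => bSl   [S -> b S l]
bSl => bbSll   [S -> b S l]
bbSll => bbbSlll   [S -> b S l]
bbbSlll => bbbbSllll   [S -> b S l]
bbbbSllll => bbbbbSlllll   [S -> b S l]
bbbbbSlllll => bbbbbbSllllll   [S -> b S l]
bbbbbbSllllll => bbbbbbllllll   [S -> epsilon]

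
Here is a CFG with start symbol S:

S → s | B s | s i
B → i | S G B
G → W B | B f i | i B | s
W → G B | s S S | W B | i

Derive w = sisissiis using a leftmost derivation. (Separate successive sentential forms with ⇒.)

S ⇒ Bs ⇒ SGBs ⇒ siGBs ⇒ siWBBs ⇒ sisSSBBs ⇒ sisBsSBBs ⇒ sisisSBBs ⇒ sisissBBs ⇒ sisissiBs ⇒ sisissiis

S ⇒ Bs   [S → B s]
Bs ⇒ SGBs   [B → S G B]
SGBs ⇒ siGBs   [S → s i]
siGBs ⇒ siWBBs   [G → W B]
siWBBs ⇒ sisSSBBs   [W → s S S]
sisSSBBs ⇒ sisBsSBBs   [S → B s]
sisBsSBBs ⇒ sisisSBBs   [B → i]
sisisSBBs ⇒ sisissBBs   [S → s]
sisissBBs ⇒ sisissiBs   [B → i]
sisissiBs ⇒ sisissiis   [B → i]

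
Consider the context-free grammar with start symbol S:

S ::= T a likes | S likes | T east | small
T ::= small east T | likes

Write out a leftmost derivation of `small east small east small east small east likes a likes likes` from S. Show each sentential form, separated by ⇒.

S ⇒ S likes   [S ::= S likes]
S likes ⇒ T a likes likes   [S ::= T a likes]
T a likes likes ⇒ small east T a likes likes   [T ::= small east T]
small east T a likes likes ⇒ small east small east T a likes likes   [T ::= small east T]
small east small east T a likes likes ⇒ small east small east small east T a likes likes   [T ::= small east T]
small east small east small east T a likes likes ⇒ small east small east small east small east T a likes likes   [T ::= small east T]
small east small east small east small east T a likes likes ⇒ small east small east small east small east likes a likes likes   [T ::= likes]

S ⇒ S likes ⇒ T a likes likes ⇒ small east T a likes likes ⇒ small east small east T a likes likes ⇒ small east small east small east T a likes likes ⇒ small east small east small east small east T a likes likes ⇒ small east small east small east small east likes a likes likes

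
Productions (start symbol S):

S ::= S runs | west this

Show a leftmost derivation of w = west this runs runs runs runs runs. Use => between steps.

S => S runs => S runs runs => S runs runs runs => S runs runs runs runs => S runs runs runs runs runs => west this runs runs runs runs runs

S => S runs   [S ::= S runs]
S runs => S runs runs   [S ::= S runs]
S runs runs => S runs runs runs   [S ::= S runs]
S runs runs runs => S runs runs runs runs   [S ::= S runs]
S runs runs runs runs => S runs runs runs runs runs   [S ::= S runs]
S runs runs runs runs runs => west this runs runs runs runs runs   [S ::= west this]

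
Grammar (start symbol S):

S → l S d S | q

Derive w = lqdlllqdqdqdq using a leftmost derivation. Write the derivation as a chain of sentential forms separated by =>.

S => lSdS => lqdS => lqdlSdS => lqdllSdSdS => lqdlllSdSdSdS => lqdlllqdSdSdS => lqdlllqdqdSdS => lqdlllqdqdqdS => lqdlllqdqdqdq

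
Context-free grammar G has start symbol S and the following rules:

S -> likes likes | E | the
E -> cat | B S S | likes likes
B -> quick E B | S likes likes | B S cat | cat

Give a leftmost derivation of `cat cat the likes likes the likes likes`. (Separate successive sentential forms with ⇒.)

S ⇒ E ⇒ B S S ⇒ cat S S ⇒ cat E S ⇒ cat cat S ⇒ cat cat E ⇒ cat cat B S S ⇒ cat cat S likes likes S S ⇒ cat cat the likes likes S S ⇒ cat cat the likes likes the S ⇒ cat cat the likes likes the likes likes

S ⇒ E   [S -> E]
E ⇒ B S S   [E -> B S S]
B S S ⇒ cat S S   [B -> cat]
cat S S ⇒ cat E S   [S -> E]
cat E S ⇒ cat cat S   [E -> cat]
cat cat S ⇒ cat cat E   [S -> E]
cat cat E ⇒ cat cat B S S   [E -> B S S]
cat cat B S S ⇒ cat cat S likes likes S S   [B -> S likes likes]
cat cat S likes likes S S ⇒ cat cat the likes likes S S   [S -> the]
cat cat the likes likes S S ⇒ cat cat the likes likes the S   [S -> the]
cat cat the likes likes the S ⇒ cat cat the likes likes the likes likes   [S -> likes likes]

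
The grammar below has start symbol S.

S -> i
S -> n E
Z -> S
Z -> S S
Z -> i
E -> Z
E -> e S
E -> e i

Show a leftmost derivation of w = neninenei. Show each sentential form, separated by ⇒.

S ⇒ nE ⇒ neS ⇒ nenE ⇒ nenZ ⇒ nenSS ⇒ neniS ⇒ neninE ⇒ nenineS ⇒ neninenE ⇒ neninenei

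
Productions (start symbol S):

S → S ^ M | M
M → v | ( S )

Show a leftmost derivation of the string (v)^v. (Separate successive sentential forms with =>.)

S => S^M => M^M => (S)^M => (M)^M => (v)^M => (v)^v

S => S^M   [S → S ^ M]
S^M => M^M   [S → M]
M^M => (S)^M   [M → ( S )]
(S)^M => (M)^M   [S → M]
(M)^M => (v)^M   [M → v]
(v)^M => (v)^v   [M → v]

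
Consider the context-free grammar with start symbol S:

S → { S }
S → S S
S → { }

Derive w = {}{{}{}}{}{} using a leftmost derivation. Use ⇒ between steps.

S ⇒ SS   [S → S S]
SS ⇒ {}S   [S → { }]
{}S ⇒ {}SS   [S → S S]
{}SS ⇒ {}SSS   [S → S S]
{}SSS ⇒ {}{S}SS   [S → { S }]
{}{S}SS ⇒ {}{SS}SS   [S → S S]
{}{SS}SS ⇒ {}{{}S}SS   [S → { }]
{}{{}S}SS ⇒ {}{{}{}}SS   [S → { }]
{}{{}{}}SS ⇒ {}{{}{}}{}S   [S → { }]
{}{{}{}}{}S ⇒ {}{{}{}}{}{}   [S → { }]

S⇒SS⇒{}S⇒{}SS⇒{}SSS⇒{}{S}SS⇒{}{SS}SS⇒{}{{}S}SS⇒{}{{}{}}SS⇒{}{{}{}}{}S⇒{}{{}{}}{}{}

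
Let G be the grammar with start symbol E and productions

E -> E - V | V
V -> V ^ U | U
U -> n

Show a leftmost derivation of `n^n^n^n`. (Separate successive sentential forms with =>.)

E => V   [E -> V]
V => V^U   [V -> V ^ U]
V^U => V^U^U   [V -> V ^ U]
V^U^U => V^U^U^U   [V -> V ^ U]
V^U^U^U => U^U^U^U   [V -> U]
U^U^U^U => n^U^U^U   [U -> n]
n^U^U^U => n^n^U^U   [U -> n]
n^n^U^U => n^n^n^U   [U -> n]
n^n^n^U => n^n^n^n   [U -> n]

E => V => V^U => V^U^U => V^U^U^U => U^U^U^U => n^U^U^U => n^n^U^U => n^n^n^U => n^n^n^n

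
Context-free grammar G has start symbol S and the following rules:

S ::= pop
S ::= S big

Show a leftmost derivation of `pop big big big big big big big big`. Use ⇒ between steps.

S ⇒ S big ⇒ S big big ⇒ S big big big ⇒ S big big big big ⇒ S big big big big big ⇒ S big big big big big big ⇒ S big big big big big big big ⇒ S big big big big big big big big ⇒ pop big big big big big big big big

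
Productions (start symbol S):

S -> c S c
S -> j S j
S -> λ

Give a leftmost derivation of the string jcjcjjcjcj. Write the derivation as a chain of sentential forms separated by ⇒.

S ⇒ jSj   [S -> j S j]
jSj ⇒ jcScj   [S -> c S c]
jcScj ⇒ jcjSjcj   [S -> j S j]
jcjSjcj ⇒ jcjcScjcj   [S -> c S c]
jcjcScjcj ⇒ jcjcjSjcjcj   [S -> j S j]
jcjcjSjcjcj ⇒ jcjcjjcjcj   [S -> λ]

S⇒jSj⇒jcScj⇒jcjSjcj⇒jcjcScjcj⇒jcjcjSjcjcj⇒jcjcjjcjcj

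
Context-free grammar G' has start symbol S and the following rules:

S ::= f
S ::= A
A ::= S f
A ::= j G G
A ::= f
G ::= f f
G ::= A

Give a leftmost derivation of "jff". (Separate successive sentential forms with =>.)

S => A => jGG => jAG => jfG => jfA => jff

S => A   [S ::= A]
A => jGG   [A ::= j G G]
jGG => jAG   [G ::= A]
jAG => jfG   [A ::= f]
jfG => jfA   [G ::= A]
jfA => jff   [A ::= f]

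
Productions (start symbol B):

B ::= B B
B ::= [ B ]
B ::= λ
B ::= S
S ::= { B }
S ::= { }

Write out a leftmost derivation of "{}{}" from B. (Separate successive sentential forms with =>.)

B=>BB=>SB=>{}B=>{}S=>{}{}

B => BB   [B ::= B B]
BB => SB   [B ::= S]
SB => {}B   [S ::= { }]
{}B => {}S   [B ::= S]
{}S => {}{}   [S ::= { }]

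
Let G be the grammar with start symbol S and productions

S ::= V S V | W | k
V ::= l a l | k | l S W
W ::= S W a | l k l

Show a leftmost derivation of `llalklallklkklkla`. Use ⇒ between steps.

S ⇒ W ⇒ SWa ⇒ VSVWa ⇒ lSWSVWa ⇒ lVSVWSVWa ⇒ llalSVWSVWa ⇒ llalkVWSVWa ⇒ llalklalWSVWa ⇒ llalklallklSVWa ⇒ llalklallklkVWa ⇒ llalklallklkkWa ⇒ llalklallklkklkla

S ⇒ W   [S ::= W]
W ⇒ SWa   [W ::= S W a]
SWa ⇒ VSVWa   [S ::= V S V]
VSVWa ⇒ lSWSVWa   [V ::= l S W]
lSWSVWa ⇒ lVSVWSVWa   [S ::= V S V]
lVSVWSVWa ⇒ llalSVWSVWa   [V ::= l a l]
llalSVWSVWa ⇒ llalkVWSVWa   [S ::= k]
llalkVWSVWa ⇒ llalklalWSVWa   [V ::= l a l]
llalklalWSVWa ⇒ llalklallklSVWa   [W ::= l k l]
llalklallklSVWa ⇒ llalklallklkVWa   [S ::= k]
llalklallklkVWa ⇒ llalklallklkkWa   [V ::= k]
llalklallklkkWa ⇒ llalklallklkklkla   [W ::= l k l]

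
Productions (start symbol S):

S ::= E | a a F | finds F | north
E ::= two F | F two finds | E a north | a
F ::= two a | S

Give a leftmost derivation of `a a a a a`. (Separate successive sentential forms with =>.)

S => a a F   [S ::= a a F]
a a F => a a S   [F ::= S]
a a S => a a a a F   [S ::= a a F]
a a a a F => a a a a S   [F ::= S]
a a a a S => a a a a E   [S ::= E]
a a a a E => a a a a a   [E ::= a]

S => a a F => a a S => a a a a F => a a a a S => a a a a E => a a a a a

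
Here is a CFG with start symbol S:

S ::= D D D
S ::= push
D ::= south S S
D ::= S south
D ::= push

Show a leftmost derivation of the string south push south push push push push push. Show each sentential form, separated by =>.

S => D D D   [S ::= D D D]
D D D => south S S D D   [D ::= south S S]
south S S D D => south D D D S D D   [S ::= D D D]
south D D D S D D => south S south D D S D D   [D ::= S south]
south S south D D S D D => south push south D D S D D   [S ::= push]
south push south D D S D D => south push south push D S D D   [D ::= push]
south push south push D S D D => south push south push push S D D   [D ::= push]
south push south push push S D D => south push south push push push D D   [S ::= push]
south push south push push push D D => south push south push push push push D   [D ::= push]
south push south push push push push D => south push south push push push push push   [D ::= push]

S => D D D => south S S D D => south D D D S D D => south S south D D S D D => south push south D D S D D => south push south push D S D D => south push south push push S D D => south push south push push push D D => south push south push push push push D => south push south push push push push push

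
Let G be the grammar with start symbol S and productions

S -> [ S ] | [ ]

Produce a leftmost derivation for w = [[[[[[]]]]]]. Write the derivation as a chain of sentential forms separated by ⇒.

S ⇒ [S] ⇒ [[S]] ⇒ [[[S]]] ⇒ [[[[S]]]] ⇒ [[[[[S]]]]] ⇒ [[[[[[]]]]]]

S ⇒ [S]   [S -> [ S ]]
[S] ⇒ [[S]]   [S -> [ S ]]
[[S]] ⇒ [[[S]]]   [S -> [ S ]]
[[[S]]] ⇒ [[[[S]]]]   [S -> [ S ]]
[[[[S]]]] ⇒ [[[[[S]]]]]   [S -> [ S ]]
[[[[[S]]]]] ⇒ [[[[[[]]]]]]   [S -> [ ]]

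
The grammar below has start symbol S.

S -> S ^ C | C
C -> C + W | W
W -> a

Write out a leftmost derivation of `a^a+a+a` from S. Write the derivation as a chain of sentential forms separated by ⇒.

S⇒S^C⇒C^C⇒W^C⇒a^C⇒a^C+W⇒a^C+W+W⇒a^W+W+W⇒a^a+W+W⇒a^a+a+W⇒a^a+a+a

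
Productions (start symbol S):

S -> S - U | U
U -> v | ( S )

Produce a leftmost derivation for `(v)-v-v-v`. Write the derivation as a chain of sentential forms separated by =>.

S => S-U   [S -> S - U]
S-U => S-U-U   [S -> S - U]
S-U-U => S-U-U-U   [S -> S - U]
S-U-U-U => U-U-U-U   [S -> U]
U-U-U-U => (S)-U-U-U   [U -> ( S )]
(S)-U-U-U => (U)-U-U-U   [S -> U]
(U)-U-U-U => (v)-U-U-U   [U -> v]
(v)-U-U-U => (v)-v-U-U   [U -> v]
(v)-v-U-U => (v)-v-v-U   [U -> v]
(v)-v-v-U => (v)-v-v-v   [U -> v]

S => S-U => S-U-U => S-U-U-U => U-U-U-U => (S)-U-U-U => (U)-U-U-U => (v)-U-U-U => (v)-v-U-U => (v)-v-v-U => (v)-v-v-v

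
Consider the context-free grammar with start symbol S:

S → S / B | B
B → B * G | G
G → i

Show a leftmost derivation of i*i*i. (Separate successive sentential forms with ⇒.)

S ⇒ B   [S → B]
B ⇒ B*G   [B → B * G]
B*G ⇒ B*G*G   [B → B * G]
B*G*G ⇒ G*G*G   [B → G]
G*G*G ⇒ i*G*G   [G → i]
i*G*G ⇒ i*i*G   [G → i]
i*i*G ⇒ i*i*i   [G → i]

S ⇒ B ⇒ B*G ⇒ B*G*G ⇒ G*G*G ⇒ i*G*G ⇒ i*i*G ⇒ i*i*i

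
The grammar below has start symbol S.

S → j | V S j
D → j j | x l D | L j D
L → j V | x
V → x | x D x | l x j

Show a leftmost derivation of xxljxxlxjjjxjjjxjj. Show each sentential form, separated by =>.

S => VSj => xDxSj => xxlDxSj => xxlLjDxSj => xxljVjDxSj => xxljxDxjDxSj => xxljxxlDxjDxSj => xxljxxlLjDxjDxSj => xxljxxlxjDxjDxSj => xxljxxlxjjjxjDxSj => xxljxxlxjjjxjjjxSj => xxljxxlxjjjxjjjxjj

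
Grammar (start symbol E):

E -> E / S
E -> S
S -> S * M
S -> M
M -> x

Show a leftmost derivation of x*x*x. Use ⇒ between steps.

E⇒S⇒S*M⇒S*M*M⇒M*M*M⇒x*M*M⇒x*x*M⇒x*x*x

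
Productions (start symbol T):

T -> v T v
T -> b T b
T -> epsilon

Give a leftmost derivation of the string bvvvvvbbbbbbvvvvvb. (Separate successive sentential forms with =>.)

T => bTb   [T -> b T b]
bTb => bvTvb   [T -> v T v]
bvTvb => bvvTvvb   [T -> v T v]
bvvTvvb => bvvvTvvvb   [T -> v T v]
bvvvTvvvb => bvvvvTvvvvb   [T -> v T v]
bvvvvTvvvvb => bvvvvvTvvvvvb   [T -> v T v]
bvvvvvTvvvvvb => bvvvvvbTbvvvvvb   [T -> b T b]
bvvvvvbTbvvvvvb => bvvvvvbbTbbvvvvvb   [T -> b T b]
bvvvvvbbTbbvvvvvb => bvvvvvbbbTbbbvvvvvb   [T -> b T b]
bvvvvvbbbTbbbvvvvvb => bvvvvvbbbbbbvvvvvb   [T -> epsilon]

T=>bTb=>bvTvb=>bvvTvvb=>bvvvTvvvb=>bvvvvTvvvvb=>bvvvvvTvvvvvb=>bvvvvvbTbvvvvvb=>bvvvvvbbTbbvvvvvb=>bvvvvvbbbTbbbvvvvvb=>bvvvvvbbbbbbvvvvvb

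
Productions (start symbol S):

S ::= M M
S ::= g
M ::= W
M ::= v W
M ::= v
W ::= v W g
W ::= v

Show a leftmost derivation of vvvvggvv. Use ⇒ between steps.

S ⇒ MM   [S ::= M M]
MM ⇒ vWM   [M ::= v W]
vWM ⇒ vvWgM   [W ::= v W g]
vvWgM ⇒ vvvWggM   [W ::= v W g]
vvvWggM ⇒ vvvvggM   [W ::= v]
vvvvggM ⇒ vvvvggvW   [M ::= v W]
vvvvggvW ⇒ vvvvggvv   [W ::= v]

S ⇒ MM ⇒ vWM ⇒ vvWgM ⇒ vvvWggM ⇒ vvvvggM ⇒ vvvvggvW ⇒ vvvvggvv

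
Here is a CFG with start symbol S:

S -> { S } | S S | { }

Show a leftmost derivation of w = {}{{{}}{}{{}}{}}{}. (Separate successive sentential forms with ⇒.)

S ⇒ SS   [S -> S S]
SS ⇒ {}S   [S -> { }]
{}S ⇒ {}SS   [S -> S S]
{}SS ⇒ {}{S}S   [S -> { S }]
{}{S}S ⇒ {}{SS}S   [S -> S S]
{}{SS}S ⇒ {}{SSS}S   [S -> S S]
{}{SSS}S ⇒ {}{{S}SS}S   [S -> { S }]
{}{{S}SS}S ⇒ {}{{{}}SS}S   [S -> { }]
{}{{{}}SS}S ⇒ {}{{{}}SSS}S   [S -> S S]
{}{{{}}SSS}S ⇒ {}{{{}}{}SS}S   [S -> { }]
{}{{{}}{}SS}S ⇒ {}{{{}}{}{S}S}S   [S -> { S }]
{}{{{}}{}{S}S}S ⇒ {}{{{}}{}{{}}S}S   [S -> { }]
{}{{{}}{}{{}}S}S ⇒ {}{{{}}{}{{}}{}}S   [S -> { }]
{}{{{}}{}{{}}{}}S ⇒ {}{{{}}{}{{}}{}}{}   [S -> { }]

S⇒SS⇒{}S⇒{}SS⇒{}{S}S⇒{}{SS}S⇒{}{SSS}S⇒{}{{S}SS}S⇒{}{{{}}SS}S⇒{}{{{}}SSS}S⇒{}{{{}}{}SS}S⇒{}{{{}}{}{S}S}S⇒{}{{{}}{}{{}}S}S⇒{}{{{}}{}{{}}{}}S⇒{}{{{}}{}{{}}{}}{}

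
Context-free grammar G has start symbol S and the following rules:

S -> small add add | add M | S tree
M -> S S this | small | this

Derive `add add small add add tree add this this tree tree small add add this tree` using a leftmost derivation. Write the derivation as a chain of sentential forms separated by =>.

S => S tree   [S -> S tree]
S tree => add M tree   [S -> add M]
add M tree => add S S this tree   [M -> S S this]
add S S this tree => add S tree S this tree   [S -> S tree]
add S tree S this tree => add S tree tree S this tree   [S -> S tree]
add S tree tree S this tree => add add M tree tree S this tree   [S -> add M]
add add M tree tree S this tree => add add S S this tree tree S this tree   [M -> S S this]
add add S S this tree tree S this tree => add add S tree S this tree tree S this tree   [S -> S tree]
add add S tree S this tree tree S this tree => add add small add add tree S this tree tree S this tree   [S -> small add add]
add add small add add tree S this tree tree S this tree => add add small add add tree add M this tree tree S this tree   [S -> add M]
add add small add add tree add M this tree tree S this tree => add add small add add tree add this this tree tree S this tree   [M -> this]
add add small add add tree add this this tree tree S this tree => add add small add add tree add this this tree tree small add add this tree   [S -> small add add]

S => S tree => add M tree => add S S this tree => add S tree S this tree => add S tree tree S this tree => add add M tree tree S this tree => add add S S this tree tree S this tree => add add S tree S this tree tree S this tree => add add small add add tree S this tree tree S this tree => add add small add add tree add M this tree tree S this tree => add add small add add tree add this this tree tree S this tree => add add small add add tree add this this tree tree small add add this tree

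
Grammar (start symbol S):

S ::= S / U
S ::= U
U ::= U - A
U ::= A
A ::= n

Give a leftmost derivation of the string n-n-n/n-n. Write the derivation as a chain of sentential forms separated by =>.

S=>S/U=>U/U=>U-A/U=>U-A-A/U=>A-A-A/U=>n-A-A/U=>n-n-A/U=>n-n-n/U=>n-n-n/U-A=>n-n-n/A-A=>n-n-n/n-A=>n-n-n/n-n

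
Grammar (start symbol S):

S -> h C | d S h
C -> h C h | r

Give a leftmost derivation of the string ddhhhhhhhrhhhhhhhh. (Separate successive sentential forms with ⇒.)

S ⇒ dSh ⇒ ddShh ⇒ ddhChh ⇒ ddhhChhh ⇒ ddhhhChhhh ⇒ ddhhhhChhhhh ⇒ ddhhhhhChhhhhh ⇒ ddhhhhhhChhhhhhh ⇒ ddhhhhhhhChhhhhhhh ⇒ ddhhhhhhhrhhhhhhhh

S ⇒ dSh   [S -> d S h]
dSh ⇒ ddShh   [S -> d S h]
ddShh ⇒ ddhChh   [S -> h C]
ddhChh ⇒ ddhhChhh   [C -> h C h]
ddhhChhh ⇒ ddhhhChhhh   [C -> h C h]
ddhhhChhhh ⇒ ddhhhhChhhhh   [C -> h C h]
ddhhhhChhhhh ⇒ ddhhhhhChhhhhh   [C -> h C h]
ddhhhhhChhhhhh ⇒ ddhhhhhhChhhhhhh   [C -> h C h]
ddhhhhhhChhhhhhh ⇒ ddhhhhhhhChhhhhhhh   [C -> h C h]
ddhhhhhhhChhhhhhhh ⇒ ddhhhhhhhrhhhhhhhh   [C -> r]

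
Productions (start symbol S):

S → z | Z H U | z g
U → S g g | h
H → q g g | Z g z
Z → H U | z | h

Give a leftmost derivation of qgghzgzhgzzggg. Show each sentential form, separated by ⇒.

S ⇒ ZHU   [S → Z H U]
ZHU ⇒ HUHU   [Z → H U]
HUHU ⇒ qggUHU   [H → q g g]
qggUHU ⇒ qgghHU   [U → h]
qgghHU ⇒ qgghZgzU   [H → Z g z]
qgghZgzU ⇒ qgghHUgzU   [Z → H U]
qgghHUgzU ⇒ qgghZgzUgzU   [H → Z g z]
qgghZgzUgzU ⇒ qgghzgzUgzU   [Z → z]
qgghzgzUgzU ⇒ qgghzgzhgzU   [U → h]
qgghzgzhgzU ⇒ qgghzgzhgzSgg   [U → S g g]
qgghzgzhgzSgg ⇒ qgghzgzhgzzggg   [S → z g]

S ⇒ ZHU ⇒ HUHU ⇒ qggUHU ⇒ qgghHU ⇒ qgghZgzU ⇒ qgghHUgzU ⇒ qgghZgzUgzU ⇒ qgghzgzUgzU ⇒ qgghzgzhgzU ⇒ qgghzgzhgzSgg ⇒ qgghzgzhgzzggg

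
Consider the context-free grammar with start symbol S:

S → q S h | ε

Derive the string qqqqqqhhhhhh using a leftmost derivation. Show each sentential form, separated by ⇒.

S⇒qSh⇒qqShh⇒qqqShhh⇒qqqqShhhh⇒qqqqqShhhhh⇒qqqqqqShhhhhh⇒qqqqqqhhhhhh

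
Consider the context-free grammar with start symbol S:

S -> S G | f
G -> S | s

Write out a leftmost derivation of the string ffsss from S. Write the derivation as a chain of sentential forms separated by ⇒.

S ⇒ SG   [S -> S G]
SG ⇒ SGG   [S -> S G]
SGG ⇒ fGG   [S -> f]
fGG ⇒ fSG   [G -> S]
fSG ⇒ fSGG   [S -> S G]
fSGG ⇒ fSGGG   [S -> S G]
fSGGG ⇒ ffGGG   [S -> f]
ffGGG ⇒ ffsGG   [G -> s]
ffsGG ⇒ ffssG   [G -> s]
ffssG ⇒ ffsss   [G -> s]

S⇒SG⇒SGG⇒fGG⇒fSG⇒fSGG⇒fSGGG⇒ffGGG⇒ffsGG⇒ffssG⇒ffsss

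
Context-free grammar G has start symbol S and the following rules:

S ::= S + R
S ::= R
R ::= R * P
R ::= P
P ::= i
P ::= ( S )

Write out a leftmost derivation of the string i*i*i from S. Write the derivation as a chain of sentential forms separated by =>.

S => R => R*P => R*P*P => P*P*P => i*P*P => i*i*P => i*i*i

S => R   [S ::= R]
R => R*P   [R ::= R * P]
R*P => R*P*P   [R ::= R * P]
R*P*P => P*P*P   [R ::= P]
P*P*P => i*P*P   [P ::= i]
i*P*P => i*i*P   [P ::= i]
i*i*P => i*i*i   [P ::= i]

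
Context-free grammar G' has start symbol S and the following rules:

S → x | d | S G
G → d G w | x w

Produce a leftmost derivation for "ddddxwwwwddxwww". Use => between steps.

S => SG => SGG => dGG => ddGwG => dddGwwG => ddddGwwwG => ddddxwwwwG => ddddxwwwwdGw => ddddxwwwwddGww => ddddxwwwwddxwww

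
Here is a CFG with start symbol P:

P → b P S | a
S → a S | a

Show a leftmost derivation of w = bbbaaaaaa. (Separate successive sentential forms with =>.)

P => bPS => bbPSS => bbbPSSS => bbbaSSS => bbbaaSSS => bbbaaaSSS => bbbaaaaSS => bbbaaaaaS => bbbaaaaaa

P => bPS   [P → b P S]
bPS => bbPSS   [P → b P S]
bbPSS => bbbPSSS   [P → b P S]
bbbPSSS => bbbaSSS   [P → a]
bbbaSSS => bbbaaSSS   [S → a S]
bbbaaSSS => bbbaaaSSS   [S → a S]
bbbaaaSSS => bbbaaaaSS   [S → a]
bbbaaaaSS => bbbaaaaaS   [S → a]
bbbaaaaaS => bbbaaaaaa   [S → a]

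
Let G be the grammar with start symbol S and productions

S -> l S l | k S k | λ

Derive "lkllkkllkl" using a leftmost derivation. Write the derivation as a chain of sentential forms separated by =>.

S=>lSl=>lkSkl=>lklSlkl=>lkllSllkl=>lkllkSkllkl=>lkllkkllkl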